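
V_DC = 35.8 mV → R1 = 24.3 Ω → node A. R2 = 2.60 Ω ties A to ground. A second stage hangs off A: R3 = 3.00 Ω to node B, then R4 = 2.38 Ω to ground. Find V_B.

V_B ≈ 1.07 mV

Node A sees R2 in parallel with the series input of stage 2, R3 + R4 = 5.380 Ω.
R2 ‖ (R3+R4) = 1.753 Ω.
First divider: V_A = V_DC · 1.753/(24.3 + 1.753) = 2.409 mV.
V_B = V_A × 0.4424 = 1.066 mV.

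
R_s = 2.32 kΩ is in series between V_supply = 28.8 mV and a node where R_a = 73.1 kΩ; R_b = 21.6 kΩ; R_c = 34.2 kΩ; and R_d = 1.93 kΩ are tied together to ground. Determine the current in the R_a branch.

Equivalent of the parallel group: R_p = 1.646 kΩ.
Node voltage V_A = V_supply · R_p/(R_s + R_p) = 28.8 × 0.4151 = 11.95 mV.
I(R_a) = V_A / R_a = 11.95/73.1 = 0.1635 µA.
(Check via current divider: I_total = 7.261 µA; share G_k/ΣG = 0.02252 → same result.)

I ≈ 0.164 µA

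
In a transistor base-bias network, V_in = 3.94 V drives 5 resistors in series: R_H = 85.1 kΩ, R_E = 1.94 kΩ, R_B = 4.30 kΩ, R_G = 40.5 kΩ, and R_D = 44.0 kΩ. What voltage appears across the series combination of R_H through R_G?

V ≈ 2.95 V

Total series resistance ΣR = 85.1 + 1.94 + 4.30 + 40.5 + 44.0 = 175.8 kΩ.
R_{R_H..R_G} = 85.1 + 1.94 + 4.30 + 40.5 = 131.8 kΩ.
V = V_in · R/ΣR = 3.94 × 0.7498 = 2.954 V.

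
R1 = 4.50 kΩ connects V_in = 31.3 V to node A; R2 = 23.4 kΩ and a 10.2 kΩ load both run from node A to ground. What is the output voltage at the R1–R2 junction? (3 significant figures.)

First combine the lower leg with the load: R2 ‖ R_L = 7.104 kΩ.
Then V_out = V_in · R2'/(R1 + R2') = 31.3 × 7.104/11.60 = 19.16 V.
(Unloaded it would be 26.3 V; the load pulls it down.)

V_out ≈ 19.2 V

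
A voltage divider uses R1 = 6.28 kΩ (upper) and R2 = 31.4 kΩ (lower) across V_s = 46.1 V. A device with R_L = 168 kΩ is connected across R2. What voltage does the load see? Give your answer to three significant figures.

R2 ‖ R_L = (31.4 × 168)/(31.4 + 168) = 26.46 kΩ.
Now apply the divider: V_out = 46.1 × 0.8082 = 37.26 V.

V_out ≈ 37.3 V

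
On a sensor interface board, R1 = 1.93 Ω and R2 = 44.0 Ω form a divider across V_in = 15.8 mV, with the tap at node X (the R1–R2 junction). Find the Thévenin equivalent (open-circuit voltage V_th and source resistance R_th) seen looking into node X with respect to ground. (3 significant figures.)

V_th ≈ 15.1 mV, R_th ≈ 1.85 Ω

With X open, the divider is unloaded: V_th = 15.8 × 44.0/45.93 = 15.14 mV.
Zeroing V_in shorts the top of R1 to ground, so R_th = R1 ‖ R2 = 1.849 Ω.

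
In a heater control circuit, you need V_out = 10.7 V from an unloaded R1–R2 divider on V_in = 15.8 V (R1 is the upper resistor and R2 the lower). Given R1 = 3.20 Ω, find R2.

V_out/V_in = R2/(R1+R2) = 0.6772.
So R2 = R1 · V_out/(V_in − V_out) = 3.20 × 10.7/(15.8 − 10.7) = 3.20 × 2.098 = 6.714 Ω.

R2 ≈ 6.71 Ω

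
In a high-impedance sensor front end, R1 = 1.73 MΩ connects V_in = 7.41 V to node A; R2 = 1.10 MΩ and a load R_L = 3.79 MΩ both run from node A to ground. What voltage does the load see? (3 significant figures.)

V_out ≈ 2.45 V

R2 ‖ R_L = (1.10 × 3.79)/(1.10 + 3.79) = 0.8526 MΩ.
Now apply the divider: V_out = 7.41 × 0.3301 = 2.446 V.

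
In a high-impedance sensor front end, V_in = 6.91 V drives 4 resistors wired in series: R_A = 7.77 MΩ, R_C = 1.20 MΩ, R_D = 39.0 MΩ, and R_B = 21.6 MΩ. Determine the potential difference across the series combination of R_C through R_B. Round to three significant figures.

V ≈ 6.14 V

ΣR = 7.77 + 1.20 + 39.0 + 21.6 = 69.57 MΩ.
R_{R_C..R_B} = 1.20 + 39.0 + 21.6 = 61.80 MΩ.
V = V_in · R/ΣR = 6.91 × 0.8883 = 6.138 V.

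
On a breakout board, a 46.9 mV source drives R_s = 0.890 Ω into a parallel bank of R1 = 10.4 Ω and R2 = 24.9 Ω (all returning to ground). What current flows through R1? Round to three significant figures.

Parallel bank: R_p = 1/(1/10.4 + 1/24.9) = 7.336 Ω.
V_A = 46.9 × 7.336/8.226 = 41.83 mV.
Branch current I = V_A/R1 = 41.83/10.4 = 4.022 mA.
(Check via current divider: I_total = 5.701 mA; share G_k/ΣG = 0.7054 → same result.)

I ≈ 4.02 mA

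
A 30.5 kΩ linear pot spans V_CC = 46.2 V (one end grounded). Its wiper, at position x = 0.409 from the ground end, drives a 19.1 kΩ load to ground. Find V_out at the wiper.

Split the track: R_lower = x·R_p = 12.47 kΩ, R_upper = (1−x)·R_p = 18.03 kΩ.
Lower segment in parallel with the load: 12.47 ‖ 19.1 = 7.546 kΩ.
Loaded-divider output: V_out = 46.2 × 0.2951 = 13.63 V.

V_out ≈ 13.6 V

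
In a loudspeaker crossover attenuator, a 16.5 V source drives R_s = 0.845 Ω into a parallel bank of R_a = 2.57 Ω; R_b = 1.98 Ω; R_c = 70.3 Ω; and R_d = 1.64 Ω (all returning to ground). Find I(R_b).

I ≈ 3.65 A

Equivalent of the parallel group: R_p = 0.6587 Ω.
Node voltage V_A = V_supply · R_p/(R_s + R_p) = 16.5 × 0.4381 = 7.228 V.
I(R_b) = V_A / R_b = 7.228/1.98 = 3.650 A.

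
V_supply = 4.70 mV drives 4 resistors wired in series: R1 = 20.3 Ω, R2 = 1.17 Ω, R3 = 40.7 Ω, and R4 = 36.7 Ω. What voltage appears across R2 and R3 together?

Total series resistance ΣR = 20.3 + 1.17 + 40.7 + 36.7 = 98.87 Ω.
R_{R2..R3} = 1.17 + 40.7 = 41.87 Ω.
Voltage divider: V = V_supply · (41.87 / 98.87) = 4.70 × 0.4235 = 1.990 mV.

V ≈ 1.99 mV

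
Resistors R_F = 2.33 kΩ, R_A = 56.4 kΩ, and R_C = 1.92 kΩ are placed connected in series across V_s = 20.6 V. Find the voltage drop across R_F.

V ≈ 0.791 V

ΣR = 2.33 + 56.4 + 1.92 = 60.65 kΩ.
V = V_s · R/ΣR = 20.6 × 0.03842 = 0.7914 V.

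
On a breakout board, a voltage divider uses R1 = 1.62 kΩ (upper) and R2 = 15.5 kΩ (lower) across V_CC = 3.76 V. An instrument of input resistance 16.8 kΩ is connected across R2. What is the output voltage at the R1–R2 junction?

The load sits in parallel with R2, giving an effective lower resistance R2' = R2·R_L/(R2+R_L) = 8.062 kΩ.
Now apply the divider: V_out = 3.76 × 0.8327 = 3.131 V.

V_out ≈ 3.13 V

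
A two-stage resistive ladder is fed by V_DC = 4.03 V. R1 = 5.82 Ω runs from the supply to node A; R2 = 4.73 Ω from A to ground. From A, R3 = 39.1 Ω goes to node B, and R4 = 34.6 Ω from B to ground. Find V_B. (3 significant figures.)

Node A sees R2 in parallel with the series input of stage 2, R3 + R4 = 73.70 Ω.
R2 ‖ (R3+R4) = 4.445 Ω.
First divider: V_A = V_DC · 4.445/(5.82 + 4.445) = 1.745 V.
Then the unloaded second divider: V_B = V_A × R4/(R3+R4) = 1.745 × 0.4695 = 0.8192 V.

V_B ≈ 0.819 V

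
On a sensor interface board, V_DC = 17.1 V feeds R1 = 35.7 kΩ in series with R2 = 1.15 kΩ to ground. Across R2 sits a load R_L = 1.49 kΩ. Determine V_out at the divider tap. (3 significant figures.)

V_out ≈ 0.305 V

The load sits in parallel with R2, giving an effective lower resistance R2' = R2·R_L/(R2+R_L) = 0.6491 kΩ.
Now apply the divider: V_out = 17.1 × 0.01786 = 0.3053 V.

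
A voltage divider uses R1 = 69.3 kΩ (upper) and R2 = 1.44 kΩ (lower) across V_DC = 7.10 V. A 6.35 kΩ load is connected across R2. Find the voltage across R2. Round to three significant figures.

V_out ≈ 0.118 V

R2 ‖ R_L = (1.44 × 6.35)/(1.44 + 6.35) = 1.174 kΩ.
Then V_out = V_DC · R2'/(R1 + R2') = 7.10 × 1.174/70.47 = 0.1183 V.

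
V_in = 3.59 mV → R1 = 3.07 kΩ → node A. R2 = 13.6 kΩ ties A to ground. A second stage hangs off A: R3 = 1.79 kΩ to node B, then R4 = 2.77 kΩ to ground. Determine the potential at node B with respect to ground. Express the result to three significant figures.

V_B ≈ 1.15 mV

Looking into the second stage from A: R3 + R4 = 4.560 kΩ appears in parallel with R2.
Effective lower resistance at A: R2 ‖ 4.560 = 3.415 kΩ.
V_A = 3.59 × 3.415/(3.07 + 3.415) = 1.890 mV.
V_B = V_A × 0.6075 = 1.148 mV.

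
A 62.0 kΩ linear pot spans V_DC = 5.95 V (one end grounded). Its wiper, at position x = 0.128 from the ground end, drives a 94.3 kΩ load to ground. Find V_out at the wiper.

V_out ≈ 0.710 V

Lower segment x·R_p = 7.936 kΩ; upper segment (1−x)·R_p = 54.06 kΩ.
R_L loads the lower segment: effective lower R = 7.320 kΩ.
Loaded-divider output: V_out = 5.95 × 0.1192 = 0.7095 V.
(Unloaded: V_out = x·V_DC = 0.762 V.)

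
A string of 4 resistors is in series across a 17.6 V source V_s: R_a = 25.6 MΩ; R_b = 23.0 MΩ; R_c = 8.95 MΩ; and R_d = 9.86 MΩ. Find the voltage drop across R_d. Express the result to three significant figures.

Total series resistance ΣR = 25.6 + 23.0 + 8.95 + 9.86 = 67.41 MΩ.
Voltage divider: V = V_s · (9.860 / 67.41) = 17.6 × 0.1463 = 2.574 V.

V ≈ 2.57 V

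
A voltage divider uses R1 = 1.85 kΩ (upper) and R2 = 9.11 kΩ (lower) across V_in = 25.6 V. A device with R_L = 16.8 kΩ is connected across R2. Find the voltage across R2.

The load sits in parallel with R2, giving an effective lower resistance R2' = R2·R_L/(R2+R_L) = 5.907 kΩ.
Then V_out = V_in · R2'/(R1 + R2') = 25.6 × 5.907/7.757 = 19.49 V.

V_out ≈ 19.5 V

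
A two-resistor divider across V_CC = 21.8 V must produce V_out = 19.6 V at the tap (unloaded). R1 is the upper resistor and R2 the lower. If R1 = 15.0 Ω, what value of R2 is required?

V_out/V_CC = R2/(R1+R2) = 0.8991.
So R2 = R1 · V_out/(V_CC − V_out) = 15.0 × 19.6/(21.8 − 19.6) = 15.0 × 8.909 = 133.6 Ω.

R2 ≈ 134 Ω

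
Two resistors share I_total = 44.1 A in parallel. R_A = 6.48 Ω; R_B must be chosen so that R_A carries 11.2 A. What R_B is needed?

R_B ≈ 2.21 Ω

Two-branch current divider: I_A = I_total · R_B/(R_A + R_B).
11.2/44.1 = R_B/(R_A + R_B) → R_B = R_A · (0.2540)/(1 − 0.2540) = 6.48 × 0.3404 = 2.206 Ω.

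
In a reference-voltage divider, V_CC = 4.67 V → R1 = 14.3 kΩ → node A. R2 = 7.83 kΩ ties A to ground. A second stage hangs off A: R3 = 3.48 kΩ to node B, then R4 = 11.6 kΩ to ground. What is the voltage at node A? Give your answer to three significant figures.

V_A ≈ 1.24 V

The second stage (R3 + R4 = 15.08 kΩ) loads node A in parallel with R2.
Effective lower resistance at A: R2 ‖ 15.08 = 5.154 kΩ.
V_A = 4.67 × 5.154/(14.3 + 5.154) = 1.237 V.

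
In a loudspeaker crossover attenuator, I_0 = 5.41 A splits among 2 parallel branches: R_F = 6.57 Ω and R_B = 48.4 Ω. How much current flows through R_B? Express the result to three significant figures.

I ≈ 0.647 A

Two-branch current divider: I_k = I_0 · R_other/(R_1 + R_2).
So I = 5.41 × 6.57/54.97 = 0.6466 A.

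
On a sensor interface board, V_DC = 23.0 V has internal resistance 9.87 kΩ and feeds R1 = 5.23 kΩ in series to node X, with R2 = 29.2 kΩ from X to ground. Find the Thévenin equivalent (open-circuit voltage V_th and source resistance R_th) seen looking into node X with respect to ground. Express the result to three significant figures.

V_th ≈ 15.2 V, R_th ≈ 9.95 kΩ

R1' = 9.87 + 5.23 = 15.10 kΩ (source resistance + R1).
V_th is the unloaded tap voltage: V_DC · R2/(R1'+R2) = 23.0 × 0.6591 = 15.16 V.
Zeroing V_DC shorts the top of R1' to ground, so R_th = R1' ‖ R2 = 9.953 kΩ.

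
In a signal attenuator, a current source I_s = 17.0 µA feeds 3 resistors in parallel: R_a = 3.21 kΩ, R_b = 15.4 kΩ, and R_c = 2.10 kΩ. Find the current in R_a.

I ≈ 6.21 µA

ΣG = 1/3.21 + 1/15.4 + 1/2.10 = 0.8527.
R_a takes the fraction G_k/ΣG = 0.3115/0.8527 = 0.3654, so I = 17.0 × 0.3654 = 6.211 µA.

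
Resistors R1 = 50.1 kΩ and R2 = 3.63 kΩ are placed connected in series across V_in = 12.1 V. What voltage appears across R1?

Series total: ΣR = 50.1 + 3.63 = 53.73 kΩ.
Voltage divider: V = V_in · (50.10 / 53.73) = 12.1 × 0.9324 = 11.28 V.

V ≈ 11.3 V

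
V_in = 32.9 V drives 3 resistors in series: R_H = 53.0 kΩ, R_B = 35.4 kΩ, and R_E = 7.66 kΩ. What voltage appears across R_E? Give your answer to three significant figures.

V ≈ 2.62 V

Series total: ΣR = 53.0 + 35.4 + 7.66 = 96.06 kΩ.
V = V_in · R/ΣR = 32.9 × 0.07974 = 2.624 V.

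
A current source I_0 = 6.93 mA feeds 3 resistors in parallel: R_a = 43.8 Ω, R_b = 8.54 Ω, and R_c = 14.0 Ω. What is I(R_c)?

I ≈ 2.34 mA

Conductances: ΣG = 1/43.8 + 1/8.54 + 1/14.0 = 0.2114 (1/Ω).
Current divider: I(R_c) = I_0 · G_k/ΣG = 6.93 × (0.07143/0.2114) = 6.93 × 0.3380 = 2.342 mA.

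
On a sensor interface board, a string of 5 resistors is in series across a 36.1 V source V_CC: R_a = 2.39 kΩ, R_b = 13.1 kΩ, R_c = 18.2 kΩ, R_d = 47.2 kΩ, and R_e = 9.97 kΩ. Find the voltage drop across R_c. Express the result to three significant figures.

V ≈ 7.23 V

Series total: ΣR = 2.39 + 13.1 + 18.2 + 47.2 + 9.97 = 90.86 kΩ.
Voltage divider: V = V_CC · (18.20 / 90.86) = 36.1 × 0.2003 = 7.231 V.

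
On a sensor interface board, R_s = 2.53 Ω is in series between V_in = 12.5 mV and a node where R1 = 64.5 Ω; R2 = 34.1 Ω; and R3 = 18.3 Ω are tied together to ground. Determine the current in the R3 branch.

Combine the parallel branches: R_p = (1/64.5 + 1/34.1 + 1/18.3)⁻¹ = 10.05 Ω.
V_A by voltage divider: V_A = 12.5 × 10.05/(2.53 + 10.05) = 9.987 mV.
Branch current I = V_A/R3 = 9.987/18.3 = 0.5457 mA.
(Equivalently: I_total = 0.9934 mA, then current-divider fraction G_k/ΣG = 0.5493.)

I ≈ 0.546 mA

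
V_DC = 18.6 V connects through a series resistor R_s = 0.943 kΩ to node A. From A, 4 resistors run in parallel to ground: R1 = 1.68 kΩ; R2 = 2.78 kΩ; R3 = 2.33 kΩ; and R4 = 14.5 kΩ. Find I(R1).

Combine the parallel branches: R_p = (1/1.68 + 1/2.78 + 1/2.33 + 1/14.5)⁻¹ = 0.6882 kΩ.
Node voltage V_A = V_DC · R_p/(R_s + R_p) = 18.6 × 0.4219 = 7.847 V.
I(R1) = V_A / R1 = 7.847/1.68 = 4.671 mA.

I ≈ 4.67 mA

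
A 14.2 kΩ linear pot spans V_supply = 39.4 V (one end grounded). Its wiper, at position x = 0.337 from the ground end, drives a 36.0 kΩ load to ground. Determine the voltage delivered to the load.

Lower segment x·R_p = 4.785 kΩ; upper segment (1−x)·R_p = 9.415 kΩ.
Lower segment in parallel with the load: 4.785 ‖ 36.0 = 4.224 kΩ.
Then V_out = V_supply · 4.224/(9.415 + 4.224) = 12.20 V.
(Unloaded: V_out = x·V_supply = 13.3 V.)

V_out ≈ 12.2 V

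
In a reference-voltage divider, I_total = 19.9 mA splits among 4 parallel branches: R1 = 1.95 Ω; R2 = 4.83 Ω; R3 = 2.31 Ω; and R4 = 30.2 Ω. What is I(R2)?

Total conductance ΣG = 1/1.95 + 1/4.83 + 1/2.31 + 1/30.2 = 1.186 (units of 1/Ω).
By the current-divider rule, I = I_total · G_k/ΣG = 19.9 × 0.1746 = 3.474 mA.

I ≈ 3.47 mA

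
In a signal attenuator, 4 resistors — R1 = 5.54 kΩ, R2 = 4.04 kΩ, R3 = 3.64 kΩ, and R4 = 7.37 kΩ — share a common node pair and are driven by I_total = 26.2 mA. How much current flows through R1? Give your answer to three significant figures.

I ≈ 5.64 mA

ΣG = 1/5.54 + 1/4.04 + 1/3.64 + 1/7.37 = 0.8384.
R1 takes the fraction G_k/ΣG = 0.1805/0.8384 = 0.2153, so I = 26.2 × 0.2153 = 5.641 mA.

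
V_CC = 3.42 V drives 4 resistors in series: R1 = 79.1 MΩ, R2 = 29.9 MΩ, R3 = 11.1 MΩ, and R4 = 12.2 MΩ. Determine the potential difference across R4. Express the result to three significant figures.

ΣR = 79.1 + 29.9 + 11.1 + 12.2 = 132.3 MΩ.
Voltage divider: V = V_CC · (12.20 / 132.3) = 3.42 × 0.09221 = 0.3154 V.

V ≈ 0.315 V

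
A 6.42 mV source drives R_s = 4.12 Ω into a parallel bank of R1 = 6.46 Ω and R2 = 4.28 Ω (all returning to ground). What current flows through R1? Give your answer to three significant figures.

Combine the parallel branches: R_p = (1/6.46 + 1/4.28)⁻¹ = 2.574 Ω.
V_A = 6.42 × 2.574/6.694 = 2.469 mV.
I(R1) = V_A / R1 = 2.469/6.46 = 0.3822 mA.
(Equivalently: I_total = 0.9590 mA, then current-divider fraction G_k/ΣG = 0.3985.)

I ≈ 0.382 mA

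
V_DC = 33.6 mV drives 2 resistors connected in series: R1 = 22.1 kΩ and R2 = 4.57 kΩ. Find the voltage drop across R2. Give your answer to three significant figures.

V ≈ 5.76 mV

ΣR = 22.1 + 4.57 = 26.67 kΩ.
Voltage divider: V = V_DC · (4.570 / 26.67) = 33.6 × 0.1714 = 5.757 mV.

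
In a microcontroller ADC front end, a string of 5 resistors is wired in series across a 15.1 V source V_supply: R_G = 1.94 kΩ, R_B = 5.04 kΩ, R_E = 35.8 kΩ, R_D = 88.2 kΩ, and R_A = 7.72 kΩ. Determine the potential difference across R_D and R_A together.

Series total: ΣR = 1.94 + 5.04 + 35.8 + 88.2 + 7.72 = 138.7 kΩ.
R_{R_D..R_A} = 88.2 + 7.72 = 95.92 kΩ.
V = V_supply · R/ΣR = 15.1 × 0.6916 = 10.44 V.

V ≈ 10.4 V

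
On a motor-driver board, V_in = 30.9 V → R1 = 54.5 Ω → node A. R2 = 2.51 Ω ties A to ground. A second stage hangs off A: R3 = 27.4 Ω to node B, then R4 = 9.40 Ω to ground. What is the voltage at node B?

V_B ≈ 0.326 V

Node A sees R2 in parallel with the series input of stage 2, R3 + R4 = 36.80 Ω.
Effective lower resistance at A: R2 ‖ 36.80 = 2.350 Ω.
So V_A = 30.9 × 0.04133 = 1.277 V.
V_B = V_A × 0.2554 = 0.3262 V.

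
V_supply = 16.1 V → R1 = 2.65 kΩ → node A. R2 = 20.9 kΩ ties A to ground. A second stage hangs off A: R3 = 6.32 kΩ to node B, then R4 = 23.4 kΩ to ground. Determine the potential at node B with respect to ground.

Looking into the second stage from A: R3 + R4 = 29.72 kΩ appears in parallel with R2.
R2 ‖ (R3+R4) = 12.27 kΩ.
So V_A = 16.1 × 0.8224 = 13.24 V.
Stage 2 is unloaded, so V_B = V_A · R4/(R3+R4) = 13.24 × 23.4/29.72 = 10.42 V.

V_B ≈ 10.4 V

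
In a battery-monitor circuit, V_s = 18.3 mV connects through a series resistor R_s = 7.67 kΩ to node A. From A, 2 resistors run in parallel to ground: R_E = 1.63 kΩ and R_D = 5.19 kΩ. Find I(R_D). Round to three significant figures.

Parallel bank: R_p = 1/(1/1.63 + 1/5.19) = 1.240 kΩ.
Node voltage V_A = V_s · R_p/(R_s + R_p) = 18.3 × 0.1392 = 2.548 mV.
Branch current I = V_A/R_D = 2.548/5.19 = 0.4909 µA.
(Equivalently: I_total = 2.054 µA, then current-divider fraction G_k/ΣG = 0.2390.)

I ≈ 0.491 µA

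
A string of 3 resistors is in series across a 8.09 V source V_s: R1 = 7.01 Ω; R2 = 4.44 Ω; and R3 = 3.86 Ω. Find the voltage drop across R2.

V ≈ 2.35 V

ΣR = 7.01 + 4.44 + 3.86 = 15.31 Ω.
By the voltage-divider rule, V = 8.09 × 4.440/15.31 = 2.346 V.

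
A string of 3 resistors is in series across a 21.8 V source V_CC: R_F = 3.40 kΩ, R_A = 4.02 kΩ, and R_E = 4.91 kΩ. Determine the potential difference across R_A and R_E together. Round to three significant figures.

ΣR = 3.40 + 4.02 + 4.91 = 12.33 kΩ.
R_{R_A..R_E} = 4.02 + 4.91 = 8.930 kΩ.
By the voltage-divider rule, V = 21.8 × 8.930/12.33 = 15.79 V.

V ≈ 15.8 V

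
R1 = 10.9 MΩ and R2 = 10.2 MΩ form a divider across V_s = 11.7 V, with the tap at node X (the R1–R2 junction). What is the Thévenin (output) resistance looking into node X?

Zeroing V_s shorts the top of R1 to ground, so R_th = R1 ‖ R2 = 5.269 MΩ.

R_th ≈ 5.27 MΩ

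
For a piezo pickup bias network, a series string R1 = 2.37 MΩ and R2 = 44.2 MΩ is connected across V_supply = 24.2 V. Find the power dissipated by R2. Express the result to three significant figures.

P ≈ 11.9 µW

Series current I = V_supply/ΣR = 24.2/46.57 = 0.5196 µA.
P(R2) = I²·R2 = (0.5196)² × 44.2 = 11.94 µW.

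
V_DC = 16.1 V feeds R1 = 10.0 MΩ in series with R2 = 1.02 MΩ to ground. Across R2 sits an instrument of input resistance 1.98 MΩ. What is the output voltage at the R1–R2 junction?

First combine the lower leg with the load: R2 ‖ R_L = 0.6732 MΩ.
Then V_out = V_DC · R2'/(R1 + R2') = 16.1 × 0.6732/10.67 = 1.015 V.

V_out ≈ 1.02 V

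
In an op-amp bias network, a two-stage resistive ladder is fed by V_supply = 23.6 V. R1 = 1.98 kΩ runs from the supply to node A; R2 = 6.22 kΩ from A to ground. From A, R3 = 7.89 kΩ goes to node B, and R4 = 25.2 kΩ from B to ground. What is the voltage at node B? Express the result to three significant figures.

V_B ≈ 13.0 V

Looking into the second stage from A: R3 + R4 = 33.09 kΩ appears in parallel with R2.
Effective lower resistance at A: R2 ‖ 33.09 = 5.236 kΩ.
First divider: V_A = V_supply · 5.236/(1.98 + 5.236) = 17.12 V.
Stage 2 is unloaded, so V_B = V_A · R4/(R3+R4) = 17.12 × 25.2/33.09 = 13.04 V.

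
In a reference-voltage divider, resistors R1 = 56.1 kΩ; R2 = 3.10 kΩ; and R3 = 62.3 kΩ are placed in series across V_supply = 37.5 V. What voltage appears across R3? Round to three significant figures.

V ≈ 19.2 V

Total series resistance ΣR = 56.1 + 3.10 + 62.3 = 121.5 kΩ.
Voltage divider: V = V_supply · (62.30 / 121.5) = 37.5 × 0.5128 = 19.23 V.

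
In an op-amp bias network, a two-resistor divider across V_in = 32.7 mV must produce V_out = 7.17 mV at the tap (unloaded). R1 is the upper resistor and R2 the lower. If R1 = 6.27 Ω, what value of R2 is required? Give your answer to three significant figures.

V_out/V_in = R2/(R1+R2) = 0.2193.
So R2 = R1 · V_out/(V_in − V_out) = 6.27 × 7.17/(32.7 − 7.17) = 6.27 × 0.2808 = 1.761 Ω.

R2 ≈ 1.76 Ω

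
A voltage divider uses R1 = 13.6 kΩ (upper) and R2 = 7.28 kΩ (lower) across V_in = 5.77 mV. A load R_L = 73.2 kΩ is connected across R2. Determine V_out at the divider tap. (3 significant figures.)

The load sits in parallel with R2, giving an effective lower resistance R2' = R2·R_L/(R2+R_L) = 6.621 kΩ.
Then V_out = V_in · R2'/(R1 + R2') = 5.77 × 6.621/20.22 = 1.889 mV.

V_out ≈ 1.89 mV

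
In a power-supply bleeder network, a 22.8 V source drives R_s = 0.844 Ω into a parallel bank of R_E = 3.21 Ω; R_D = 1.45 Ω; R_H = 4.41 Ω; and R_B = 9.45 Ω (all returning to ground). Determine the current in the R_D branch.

Parallel bank: R_p = 1/(1/3.21 + 1/1.45 + 1/4.41 + 1/9.45) = 0.7498 Ω.
Node voltage V_A = V_DC · R_p/(R_s + R_p) = 22.8 × 0.4704 = 10.73 V.
I(R_D) = V_A / R_D = 10.73/1.45 = 7.397 A.

I ≈ 7.40 A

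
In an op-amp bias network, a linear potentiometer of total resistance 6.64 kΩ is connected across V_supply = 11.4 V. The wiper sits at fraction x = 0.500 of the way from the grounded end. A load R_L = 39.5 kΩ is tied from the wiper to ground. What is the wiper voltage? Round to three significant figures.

The pot divides into 3.320 kΩ above the wiper and 3.320 kΩ below.
Lower segment in parallel with the load: 3.320 ‖ 39.5 = 3.063 kΩ.
Then V_out = V_supply · 3.063/(3.320 + 3.063) = 5.470 V.
(Unloaded: V_out = x·V_supply = 5.70 V.)

V_out ≈ 5.47 V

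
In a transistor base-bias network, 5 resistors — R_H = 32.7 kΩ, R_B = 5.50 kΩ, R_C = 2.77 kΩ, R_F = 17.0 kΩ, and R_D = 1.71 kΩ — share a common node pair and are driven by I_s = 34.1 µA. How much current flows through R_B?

Conductances: ΣG = 1/32.7 + 1/5.50 + 1/2.77 + 1/17.0 + 1/1.71 = 1.217 (1/kΩ).
By the current-divider rule, I = I_s · G_k/ΣG = 34.1 × 0.1494 = 5.094 µA.

I ≈ 5.09 µA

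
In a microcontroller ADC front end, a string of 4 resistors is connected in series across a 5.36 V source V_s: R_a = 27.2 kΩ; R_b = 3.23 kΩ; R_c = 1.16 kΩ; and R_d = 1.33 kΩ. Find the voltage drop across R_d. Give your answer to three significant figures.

Series total: ΣR = 27.2 + 3.23 + 1.16 + 1.33 = 32.92 kΩ.
V = V_s · R/ΣR = 5.36 × 0.04040 = 0.2165 V.

V ≈ 0.217 V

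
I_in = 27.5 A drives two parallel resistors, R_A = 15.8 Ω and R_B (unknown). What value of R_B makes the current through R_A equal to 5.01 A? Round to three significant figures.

In a two-way split, I_A/I_in = R_B/(R_A + R_B).
With f = 0.1822, R_B = R_A · f/(1−f) = 15.8 × 0.2228 = 3.520 Ω.

R_B ≈ 3.52 Ω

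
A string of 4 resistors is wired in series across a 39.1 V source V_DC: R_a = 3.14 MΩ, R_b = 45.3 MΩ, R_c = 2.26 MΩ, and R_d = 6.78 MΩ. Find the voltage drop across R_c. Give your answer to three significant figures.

Series total: ΣR = 3.14 + 45.3 + 2.26 + 6.78 = 57.48 MΩ.
By the voltage-divider rule, V = 39.1 × 2.260/57.48 = 1.537 V.

V ≈ 1.54 V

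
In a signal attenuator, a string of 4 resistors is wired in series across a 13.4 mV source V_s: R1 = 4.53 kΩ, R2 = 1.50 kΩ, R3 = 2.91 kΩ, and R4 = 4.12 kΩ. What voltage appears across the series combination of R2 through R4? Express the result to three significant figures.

Series total: ΣR = 4.53 + 1.50 + 2.91 + 4.12 = 13.06 kΩ.
R_{R2..R4} = 1.50 + 2.91 + 4.12 = 8.530 kΩ.
Voltage divider: V = V_s · (8.530 / 13.06) = 13.4 × 0.6531 = 8.752 mV.

V ≈ 8.75 mV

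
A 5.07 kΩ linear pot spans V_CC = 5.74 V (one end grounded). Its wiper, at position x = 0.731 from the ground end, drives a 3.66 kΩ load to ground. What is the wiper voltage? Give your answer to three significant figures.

V_out ≈ 3.30 V

Lower segment x·R_p = 3.706 kΩ; upper segment (1−x)·R_p = 1.364 kΩ.
(x·R_p) ‖ R_L = 1.841 kΩ.
Then V_out = V_CC · 1.841/(1.364 + 1.841) = 3.298 V.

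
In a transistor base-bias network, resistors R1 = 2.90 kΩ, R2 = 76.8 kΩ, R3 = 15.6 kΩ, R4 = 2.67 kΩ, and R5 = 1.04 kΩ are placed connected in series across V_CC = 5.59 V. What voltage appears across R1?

V ≈ 0.164 V

Total series resistance ΣR = 2.90 + 76.8 + 15.6 + 2.67 + 1.04 = 99.01 kΩ.
V = V_CC · R/ΣR = 5.59 × 0.02929 = 0.1637 V.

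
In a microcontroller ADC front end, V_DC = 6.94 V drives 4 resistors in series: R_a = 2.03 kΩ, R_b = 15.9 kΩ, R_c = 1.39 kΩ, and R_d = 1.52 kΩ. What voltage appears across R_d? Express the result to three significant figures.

Series total: ΣR = 2.03 + 15.9 + 1.39 + 1.52 = 20.84 kΩ.
Voltage divider: V = V_DC · (1.520 / 20.84) = 6.94 × 0.07294 = 0.5062 V.

V ≈ 0.506 V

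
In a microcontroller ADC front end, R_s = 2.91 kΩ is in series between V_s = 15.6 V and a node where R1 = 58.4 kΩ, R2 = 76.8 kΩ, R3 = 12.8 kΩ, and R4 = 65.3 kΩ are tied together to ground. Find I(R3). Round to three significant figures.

I ≈ 0.896 mA

Equivalent of the parallel group: R_p = 8.092 kΩ.
Node voltage V_A = V_s · R_p/(R_s + R_p) = 15.6 × 0.7355 = 11.47 V.
Branch current I = V_A/R3 = 11.47/12.8 = 0.8964 mA.
(Check via current divider: I_total = 1.418 mA; share G_k/ΣG = 0.6322 → same result.)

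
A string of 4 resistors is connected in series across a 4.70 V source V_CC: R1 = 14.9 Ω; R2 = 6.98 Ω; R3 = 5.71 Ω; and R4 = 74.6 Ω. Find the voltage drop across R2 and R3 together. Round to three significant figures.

Series total: ΣR = 14.9 + 6.98 + 5.71 + 74.6 = 102.2 Ω.
R_{R2..R3} = 6.98 + 5.71 = 12.69 Ω.
V = V_CC · R/ΣR = 4.70 × 0.1242 = 0.5836 V.

V ≈ 0.584 V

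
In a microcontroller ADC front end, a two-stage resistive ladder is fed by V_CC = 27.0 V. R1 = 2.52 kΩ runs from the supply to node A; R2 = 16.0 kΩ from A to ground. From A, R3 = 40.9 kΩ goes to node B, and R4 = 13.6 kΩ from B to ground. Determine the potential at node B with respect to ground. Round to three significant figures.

V_B ≈ 5.60 V

Looking into the second stage from A: R3 + R4 = 54.50 kΩ appears in parallel with R2.
R2 ‖ (R3+R4) = 12.37 kΩ.
V_A = 27.0 × 12.37/(2.52 + 12.37) = 22.43 V.
Stage 2 is unloaded, so V_B = V_A · R4/(R3+R4) = 22.43 × 13.6/54.50 = 5.597 V.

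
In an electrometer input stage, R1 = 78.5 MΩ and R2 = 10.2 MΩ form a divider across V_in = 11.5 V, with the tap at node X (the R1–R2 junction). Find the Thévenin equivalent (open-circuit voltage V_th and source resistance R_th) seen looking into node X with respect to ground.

V_th is the unloaded tap voltage: V_in · R2/(R1+R2) = 11.5 × 0.1150 = 1.322 V.
Looking into X with the source shorted: R_th = R1·R2/(R1+R2) = 78.50 × 10.2/88.70 = 9.027 MΩ.

V_th ≈ 1.32 V, R_th ≈ 9.03 MΩ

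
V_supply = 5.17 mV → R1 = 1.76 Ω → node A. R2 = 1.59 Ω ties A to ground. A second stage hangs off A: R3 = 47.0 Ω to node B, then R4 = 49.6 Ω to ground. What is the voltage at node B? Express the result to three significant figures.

The second stage (R3 + R4 = 96.60 Ω) loads node A in parallel with R2.
R2 ‖ (R3+R4) = 1.564 Ω.
So V_A = 5.17 × 0.4706 = 2.433 mV.
V_B = V_A × 0.5135 = 1.249 mV.

V_B ≈ 1.25 mV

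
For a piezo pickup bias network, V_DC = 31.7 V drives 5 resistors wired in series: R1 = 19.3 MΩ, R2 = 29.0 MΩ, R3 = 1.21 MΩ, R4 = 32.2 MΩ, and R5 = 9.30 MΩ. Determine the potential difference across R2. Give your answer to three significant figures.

V ≈ 10.1 V

ΣR = 19.3 + 29.0 + 1.21 + 32.2 + 9.30 = 91.01 MΩ.
V = V_DC · R/ΣR = 31.7 × 0.3186 = 10.10 V.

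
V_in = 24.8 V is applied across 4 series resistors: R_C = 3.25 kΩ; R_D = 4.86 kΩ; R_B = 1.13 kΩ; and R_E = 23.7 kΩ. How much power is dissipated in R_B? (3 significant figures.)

The common current is I = 24.8/32.94 = 0.7529 mA.
V(R_B) = I·R = 0.8508 V; P = V·I = 0.8508 × 0.7529 = 0.6405 mW.

P ≈ 0.641 mW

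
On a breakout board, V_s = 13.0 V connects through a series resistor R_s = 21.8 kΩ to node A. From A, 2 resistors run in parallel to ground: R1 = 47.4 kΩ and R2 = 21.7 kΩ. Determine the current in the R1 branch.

I ≈ 0.111 mA

Combine the parallel branches: R_p = (1/47.4 + 1/21.7)⁻¹ = 14.89 kΩ.
Node voltage V_A = V_s · R_p/(R_s + R_p) = 13.0 × 0.4058 = 5.275 V.
I(R1) = V_A / R1 = 5.275/47.4 = 0.1113 mA.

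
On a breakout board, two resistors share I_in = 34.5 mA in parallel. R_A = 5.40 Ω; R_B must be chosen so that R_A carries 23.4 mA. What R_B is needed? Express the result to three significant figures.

Two-branch current divider: I_A = I_in · R_B/(R_A + R_B).
With f = 0.6783, R_B = R_A · f/(1−f) = 5.40 × 2.108 = 11.38 Ω.

R_B ≈ 11.4 Ω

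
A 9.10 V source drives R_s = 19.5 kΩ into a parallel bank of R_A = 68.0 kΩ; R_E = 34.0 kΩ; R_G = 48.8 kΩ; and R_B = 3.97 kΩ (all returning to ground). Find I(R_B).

I ≈ 0.320 mA

Combine the parallel branches: R_p = (1/68.0 + 1/34.0 + 1/48.8 + 1/3.97)⁻¹ = 3.160 kΩ.
V_A = 9.10 × 3.160/22.66 = 1.269 V.
I(R_B) = V_A / R_B = 1.269/3.97 = 0.3196 mA.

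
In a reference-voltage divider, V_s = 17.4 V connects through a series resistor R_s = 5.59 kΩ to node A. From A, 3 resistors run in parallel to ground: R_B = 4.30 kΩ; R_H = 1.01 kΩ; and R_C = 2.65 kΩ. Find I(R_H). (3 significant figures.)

Combine the parallel branches: R_p = (1/4.30 + 1/1.01 + 1/2.65)⁻¹ = 0.6250 kΩ.
V_A by voltage divider: V_A = 17.4 × 0.6250/(5.59 + 0.6250) = 1.750 V.
Branch current I = V_A/R_H = 1.750/1.01 = 1.732 mA.

I ≈ 1.73 mA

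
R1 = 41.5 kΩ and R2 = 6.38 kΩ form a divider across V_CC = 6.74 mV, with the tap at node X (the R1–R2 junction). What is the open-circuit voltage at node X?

V_th ≈ 0.898 mV

Open-circuit (no load on X): V_th = V_CC · R2/(R1 + R2) = 6.74 × 6.38/(41.50 + 6.38) = 0.8981 mV.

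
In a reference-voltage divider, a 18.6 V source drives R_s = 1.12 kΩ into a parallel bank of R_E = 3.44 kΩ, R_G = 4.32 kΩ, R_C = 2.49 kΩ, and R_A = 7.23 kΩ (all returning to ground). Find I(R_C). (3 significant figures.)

Parallel bank: R_p = 1/(1/3.44 + 1/4.32 + 1/2.49 + 1/7.23) = 0.9415 kΩ.
V_A by voltage divider: V_A = 18.6 × 0.9415/(1.12 + 0.9415) = 8.495 V.
I(R_C) = V_A / R_C = 8.495/2.49 = 3.412 mA.

I ≈ 3.41 mA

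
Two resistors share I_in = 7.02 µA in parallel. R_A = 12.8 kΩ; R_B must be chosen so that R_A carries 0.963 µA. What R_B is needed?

R_B ≈ 2.04 kΩ

The fraction through R_A equals R_B/(R_A+R_B).
0.963/7.02 = R_B/(R_A + R_B) → R_B = R_A · (0.1372)/(1 − 0.1372) = 12.8 × 0.1590 = 2.035 kΩ.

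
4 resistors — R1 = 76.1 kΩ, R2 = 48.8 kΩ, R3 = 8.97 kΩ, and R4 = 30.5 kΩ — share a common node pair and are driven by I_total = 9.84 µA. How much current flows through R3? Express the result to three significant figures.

I ≈ 6.17 µA

ΣG = 1/76.1 + 1/48.8 + 1/8.97 + 1/30.5 = 0.1779.
R3 takes the fraction G_k/ΣG = 0.1115/0.1779 = 0.6267, so I = 9.84 × 0.6267 = 6.166 µA.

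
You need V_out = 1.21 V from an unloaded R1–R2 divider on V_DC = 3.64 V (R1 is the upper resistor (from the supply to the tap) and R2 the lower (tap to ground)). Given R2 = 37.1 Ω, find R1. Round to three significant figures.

The divider ratio is R2/(R1+R2) = 1.21/3.64 = 0.3324.
So R1 = R2 · (V_DC/V_out − 1) = 37.1 × (3.64/1.21 − 1) = 37.1 × 2.008 = 74.51 Ω.

R1 ≈ 74.5 Ω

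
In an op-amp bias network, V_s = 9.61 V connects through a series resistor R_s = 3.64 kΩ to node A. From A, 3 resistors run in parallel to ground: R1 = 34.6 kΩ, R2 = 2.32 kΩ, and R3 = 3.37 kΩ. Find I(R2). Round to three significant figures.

Equivalent of the parallel group: R_p = 1.322 kΩ.
V_A by voltage divider: V_A = 9.61 × 1.322/(3.64 + 1.322) = 2.560 V.
I(R2) = V_A / R2 = 2.560/2.32 = 1.103 mA.

I ≈ 1.10 mA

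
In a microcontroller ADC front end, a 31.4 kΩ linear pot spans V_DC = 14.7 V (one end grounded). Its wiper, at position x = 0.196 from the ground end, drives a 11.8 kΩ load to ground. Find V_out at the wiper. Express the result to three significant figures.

Lower segment x·R_p = 6.154 kΩ; upper segment (1−x)·R_p = 25.25 kΩ.
R_L loads the lower segment: effective lower R = 4.045 kΩ.
Then V_out = V_DC · 4.045/(25.25 + 4.045) = 2.030 V.
(Unloaded: V_out = x·V_DC = 2.88 V.)

V_out ≈ 2.03 V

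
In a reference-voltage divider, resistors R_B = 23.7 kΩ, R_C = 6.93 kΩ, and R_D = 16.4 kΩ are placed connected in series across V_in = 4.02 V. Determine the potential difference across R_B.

V ≈ 2.03 V

Series total: ΣR = 23.7 + 6.93 + 16.4 = 47.03 kΩ.
Voltage divider: V = V_in · (23.70 / 47.03) = 4.02 × 0.5039 = 2.026 V.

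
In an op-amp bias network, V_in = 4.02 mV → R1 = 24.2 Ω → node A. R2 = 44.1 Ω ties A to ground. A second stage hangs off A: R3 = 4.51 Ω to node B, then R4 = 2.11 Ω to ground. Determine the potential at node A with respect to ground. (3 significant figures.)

Looking into the second stage from A: R3 + R4 = 6.620 Ω appears in parallel with R2.
R2 ‖ (R3+R4) = 5.756 Ω.
So V_A = 4.02 × 0.1921 = 0.7724 mV.

V_A ≈ 0.772 mV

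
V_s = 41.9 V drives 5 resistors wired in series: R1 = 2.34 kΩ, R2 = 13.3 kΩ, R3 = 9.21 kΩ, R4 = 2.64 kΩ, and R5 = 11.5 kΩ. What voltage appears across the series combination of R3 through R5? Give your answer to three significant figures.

V ≈ 25.1 V

Series total: ΣR = 2.34 + 13.3 + 9.21 + 2.64 + 11.5 = 38.99 kΩ.
R_{R3..R5} = 9.21 + 2.64 + 11.5 = 23.35 kΩ.
Voltage divider: V = V_s · (23.35 / 38.99) = 41.9 × 0.5989 = 25.09 V.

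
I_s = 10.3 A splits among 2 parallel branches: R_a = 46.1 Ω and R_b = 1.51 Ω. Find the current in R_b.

I ≈ 9.97 A

Two-branch current divider: I_k = I_s · R_other/(R_1 + R_2).
I(R_b) = 10.3 × 46.1/(46.1 + 1.51) = 10.3 × 0.9683 = 9.973 A.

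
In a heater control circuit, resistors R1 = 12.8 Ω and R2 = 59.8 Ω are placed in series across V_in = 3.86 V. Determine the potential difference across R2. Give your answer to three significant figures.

ΣR = 12.8 + 59.8 = 72.60 Ω.
Voltage divider: V = V_in · (59.80 / 72.60) = 3.86 × 0.8237 = 3.179 V.

V ≈ 3.18 V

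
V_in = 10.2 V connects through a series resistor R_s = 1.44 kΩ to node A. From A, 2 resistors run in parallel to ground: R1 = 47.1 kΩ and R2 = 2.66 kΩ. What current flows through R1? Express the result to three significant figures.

I ≈ 0.138 mA

Parallel bank: R_p = 1/(1/47.1 + 1/2.66) = 2.518 kΩ.
V_A by voltage divider: V_A = 10.2 × 2.518/(1.44 + 2.518) = 6.489 V.
Branch current I = V_A/R1 = 6.489/47.1 = 0.1378 mA.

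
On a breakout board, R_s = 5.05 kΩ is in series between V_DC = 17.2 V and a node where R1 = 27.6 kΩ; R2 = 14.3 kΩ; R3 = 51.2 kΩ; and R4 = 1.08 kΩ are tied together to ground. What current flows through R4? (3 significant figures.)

Combine the parallel branches: R_p = (1/27.6 + 1/14.3 + 1/51.2 + 1/1.08)⁻¹ = 0.9509 kΩ.
V_A = 17.2 × 0.9509/6.001 = 2.726 V.
I(R4) = V_A / R4 = 2.726/1.08 = 2.524 mA.

I ≈ 2.52 mA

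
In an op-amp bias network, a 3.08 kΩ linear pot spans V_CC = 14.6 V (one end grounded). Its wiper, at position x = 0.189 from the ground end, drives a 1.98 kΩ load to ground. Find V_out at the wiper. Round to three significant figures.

The pot divides into 2.498 kΩ above the wiper and 0.5821 kΩ below.
Lower segment in parallel with the load: 0.5821 ‖ 1.98 = 0.4499 kΩ.
Loaded-divider output: V_out = 14.6 × 0.1526 = 2.228 V.
(Unloaded: V_out = x·V_CC = 2.76 V.)

V_out ≈ 2.23 V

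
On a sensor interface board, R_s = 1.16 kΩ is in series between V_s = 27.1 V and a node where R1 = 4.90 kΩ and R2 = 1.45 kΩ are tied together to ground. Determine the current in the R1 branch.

I ≈ 2.72 mA

Combine the parallel branches: R_p = (1/4.90 + 1/1.45)⁻¹ = 1.119 kΩ.
Node voltage V_A = V_s · R_p/(R_s + R_p) = 27.1 × 0.4910 = 13.31 V.
I(R1) = V_A / R1 = 13.31/4.90 = 2.715 mA.
(Check via current divider: I_total = 11.89 mA; share G_k/ΣG = 0.2283 → same result.)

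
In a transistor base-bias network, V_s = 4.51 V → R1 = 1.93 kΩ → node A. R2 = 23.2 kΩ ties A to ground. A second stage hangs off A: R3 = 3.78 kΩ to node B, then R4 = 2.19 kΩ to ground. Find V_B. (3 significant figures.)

Node A sees R2 in parallel with the series input of stage 2, R3 + R4 = 5.970 kΩ.
R2 ‖ (R3+R4) = 4.748 kΩ.
V_A = 4.51 × 4.748/(1.93 + 4.748) = 3.207 V.
V_B = V_A × 0.3668 = 1.176 V.

V_B ≈ 1.18 V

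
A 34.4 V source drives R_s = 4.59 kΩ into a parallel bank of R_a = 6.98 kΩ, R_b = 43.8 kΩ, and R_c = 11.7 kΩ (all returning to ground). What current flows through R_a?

Parallel bank: R_p = 1/(1/6.98 + 1/43.8 + 1/11.7) = 3.975 kΩ.
V_A by voltage divider: V_A = 34.4 × 3.975/(4.59 + 3.975) = 15.97 V.
I(R_a) = V_A / R_a = 15.97/6.98 = 2.287 mA.
(Check via current divider: I_total = 4.016 mA; share G_k/ΣG = 0.5695 → same result.)

I ≈ 2.29 mA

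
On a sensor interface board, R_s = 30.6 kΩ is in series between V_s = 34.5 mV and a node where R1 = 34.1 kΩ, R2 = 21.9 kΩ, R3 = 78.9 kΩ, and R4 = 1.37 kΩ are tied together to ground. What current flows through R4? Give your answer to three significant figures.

Parallel bank: R_p = 1/(1/34.1 + 1/21.9 + 1/78.9 + 1/1.37) = 1.223 kΩ.
Node voltage V_A = V_s · R_p/(R_s + R_p) = 34.5 × 0.03843 = 1.326 mV.
I(R4) = V_A / R4 = 1.326/1.37 = 0.9679 µA.

I ≈ 0.968 µA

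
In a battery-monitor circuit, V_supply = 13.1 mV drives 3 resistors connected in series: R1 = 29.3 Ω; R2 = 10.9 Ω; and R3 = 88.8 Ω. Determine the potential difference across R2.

V ≈ 1.11 mV

ΣR = 29.3 + 10.9 + 88.8 = 129.0 Ω.
Voltage divider: V = V_supply · (10.90 / 129.0) = 13.1 × 0.08450 = 1.107 mV.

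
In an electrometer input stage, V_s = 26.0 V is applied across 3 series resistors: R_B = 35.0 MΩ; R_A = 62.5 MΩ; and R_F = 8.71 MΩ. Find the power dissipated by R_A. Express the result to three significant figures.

P ≈ 3.75 µW

The common current is I = 26.0/106.2 = 0.2448 µA.
V(R_A) = I·R = 15.30 V; P = V·I = 15.30 × 0.2448 = 3.745 µW.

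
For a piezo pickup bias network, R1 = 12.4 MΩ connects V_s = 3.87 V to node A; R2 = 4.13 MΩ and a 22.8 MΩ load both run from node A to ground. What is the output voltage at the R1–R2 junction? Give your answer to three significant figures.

V_out ≈ 0.851 V

R2 ‖ R_L = (4.13 × 22.8)/(4.13 + 22.8) = 3.497 MΩ.
Then V_out = V_s · R2'/(R1 + R2') = 3.87 × 3.497/15.90 = 0.8512 V.
(Unloaded it would be 0.967 V; the load pulls it down.)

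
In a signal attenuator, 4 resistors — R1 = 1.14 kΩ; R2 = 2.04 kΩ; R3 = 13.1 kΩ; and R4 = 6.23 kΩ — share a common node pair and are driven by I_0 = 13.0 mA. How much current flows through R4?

I ≈ 1.30 mA

ΣG = 1/1.14 + 1/2.04 + 1/13.1 + 1/6.23 = 1.604.
Current divider: I(R4) = I_0 · G_k/ΣG = 13.0 × (0.1605/1.604) = 13.0 × 0.1001 = 1.301 mA.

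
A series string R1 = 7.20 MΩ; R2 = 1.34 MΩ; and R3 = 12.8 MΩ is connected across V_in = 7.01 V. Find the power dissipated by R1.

The common current is I = 7.01/21.34 = 0.3285 µA.
P = I²R = 0.1079 × 7.20 = 0.7769 µW.

P ≈ 0.777 µW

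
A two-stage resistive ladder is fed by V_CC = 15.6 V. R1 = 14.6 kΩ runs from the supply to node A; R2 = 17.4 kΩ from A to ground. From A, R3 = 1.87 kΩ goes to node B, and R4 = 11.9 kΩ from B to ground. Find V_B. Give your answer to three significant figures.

V_B ≈ 4.65 V

Node A sees R2 in parallel with the series input of stage 2, R3 + R4 = 13.77 kΩ.
Effective lower resistance at A: R2 ‖ 13.77 = 7.687 kΩ.
So V_A = 15.6 × 0.3449 = 5.381 V.
V_B = V_A × 0.8642 = 4.650 V.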